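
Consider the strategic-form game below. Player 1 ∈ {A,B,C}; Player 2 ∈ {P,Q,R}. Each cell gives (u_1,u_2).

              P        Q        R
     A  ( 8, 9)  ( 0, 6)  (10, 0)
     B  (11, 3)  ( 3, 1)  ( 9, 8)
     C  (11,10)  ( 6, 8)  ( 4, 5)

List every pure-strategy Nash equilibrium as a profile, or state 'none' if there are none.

(A,P): not NE [P1→C gives 11>8]
(A,Q): not NE [P1→C gives 6>0; P2→P gives 9>6]
(A,R): not NE [P2→P gives 9>0]
(B,P): not NE [P2→R gives 8>3]
(B,Q): not NE [P1→C gives 6>3; P2→R gives 8>1]
(B,R): not NE [P1→A gives 10>9]
(C,P): NE
(C,Q): not NE [P2→P gives 10>8]
(C,R): not NE [P1→A gives 10>4; P2→P gives 10>5]

NE set: (C,P)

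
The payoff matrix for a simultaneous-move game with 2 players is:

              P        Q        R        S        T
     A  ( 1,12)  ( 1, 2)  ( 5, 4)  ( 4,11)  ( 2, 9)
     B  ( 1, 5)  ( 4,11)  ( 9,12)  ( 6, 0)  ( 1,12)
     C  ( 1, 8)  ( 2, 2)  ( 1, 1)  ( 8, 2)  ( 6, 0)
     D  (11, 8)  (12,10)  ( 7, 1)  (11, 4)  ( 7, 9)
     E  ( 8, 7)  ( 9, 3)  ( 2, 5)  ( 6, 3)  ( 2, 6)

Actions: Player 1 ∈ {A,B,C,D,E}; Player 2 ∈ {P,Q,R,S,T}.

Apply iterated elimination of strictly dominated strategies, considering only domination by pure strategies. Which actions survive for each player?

P1 drop A (D beats it: P:11>1 Q:12>1 R:7>5 S:11>4 T:7>2)
P1 drop C (D beats it: P:11>1 Q:12>2 R:7>1 S:11>8 T:7>6)
P1 drop E (D beats it: P:11>8 Q:12>9 R:7>2 S:11>6 T:7>2)
P2 drop P (Q beats it: B:11>5 D:10>8)
P2 drop S (Q beats it: B:11>0 D:10>4)
P1→{B,D} P2→{Q,R,T}

Remaining: P1:{B,D} P2:{Q,R,T}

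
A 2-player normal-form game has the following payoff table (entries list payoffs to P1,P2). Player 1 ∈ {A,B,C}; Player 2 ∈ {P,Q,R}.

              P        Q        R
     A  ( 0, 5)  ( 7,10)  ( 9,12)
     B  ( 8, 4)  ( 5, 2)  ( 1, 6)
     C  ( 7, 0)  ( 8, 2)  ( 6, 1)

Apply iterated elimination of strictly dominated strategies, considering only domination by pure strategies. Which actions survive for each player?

IESDS → P1:{A,C} P2:{Q,R}

P2 drop P (R beats it: A:12>5 B:6>4 C:1>0)
P1 drop B (A beats it: Q:7>5 R:9>1)
P1→{A,C} P2→{Q,R}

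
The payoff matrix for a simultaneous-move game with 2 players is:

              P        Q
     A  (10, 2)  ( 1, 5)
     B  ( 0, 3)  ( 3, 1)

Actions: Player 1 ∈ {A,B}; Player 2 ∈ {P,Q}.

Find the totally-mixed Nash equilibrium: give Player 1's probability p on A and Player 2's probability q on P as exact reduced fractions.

P1 indiff ⇒ q·10+(1-q)·1 = q·0+(1-q)·3 ⇒ q(10) = (1-q)(2) ⇒ q = 1/6
P2 indiff ⇒ p·2+(1-p)·3 = p·5+(1-p)·1 ⇒ p(-3) = (1-p)(-2) ⇒ p = 2/5

p=2/5, q=1/6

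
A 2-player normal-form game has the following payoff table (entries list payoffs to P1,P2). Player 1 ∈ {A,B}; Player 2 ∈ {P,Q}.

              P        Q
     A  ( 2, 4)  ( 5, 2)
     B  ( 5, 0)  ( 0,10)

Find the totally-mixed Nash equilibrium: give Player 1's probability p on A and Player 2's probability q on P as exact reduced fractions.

P1 indiff ⇒ q·2+(1-q)·5 = q·5+(1-q)·0 ⇒ q(-3) = (1-q)(-5) ⇒ q = 5/8
P2 indiff ⇒ p·4+(1-p)·0 = p·2+(1-p)·10 ⇒ p(2) = (1-p)(10) ⇒ p = 5/6

p=5/6, q=5/8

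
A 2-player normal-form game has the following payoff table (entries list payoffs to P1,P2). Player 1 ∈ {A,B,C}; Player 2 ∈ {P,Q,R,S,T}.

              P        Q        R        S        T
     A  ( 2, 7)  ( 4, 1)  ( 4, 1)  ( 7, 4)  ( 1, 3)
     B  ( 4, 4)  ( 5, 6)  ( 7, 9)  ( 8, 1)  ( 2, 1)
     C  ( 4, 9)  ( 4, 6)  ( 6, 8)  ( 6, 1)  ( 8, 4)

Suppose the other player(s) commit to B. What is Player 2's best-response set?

P2 best: {R}

u_2(P vs B) = 4
u_2(Q vs B) = 6
u_2(R vs B) = 9
u_2(S vs B) = 1
u_2(T vs B) = 1
max payoff 9 at {R}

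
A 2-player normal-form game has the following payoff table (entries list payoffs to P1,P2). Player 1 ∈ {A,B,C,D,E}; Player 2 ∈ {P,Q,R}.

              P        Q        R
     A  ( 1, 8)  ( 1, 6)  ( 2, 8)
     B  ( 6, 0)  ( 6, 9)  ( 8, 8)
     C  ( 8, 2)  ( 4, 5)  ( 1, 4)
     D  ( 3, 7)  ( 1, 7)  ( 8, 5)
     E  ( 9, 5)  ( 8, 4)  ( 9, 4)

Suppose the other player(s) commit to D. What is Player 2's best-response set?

P2 best: {P,Q}

u_2(P vs D) = 7
u_2(Q vs D) = 7
u_2(R vs D) = 5
max payoff 7 at {P,Q}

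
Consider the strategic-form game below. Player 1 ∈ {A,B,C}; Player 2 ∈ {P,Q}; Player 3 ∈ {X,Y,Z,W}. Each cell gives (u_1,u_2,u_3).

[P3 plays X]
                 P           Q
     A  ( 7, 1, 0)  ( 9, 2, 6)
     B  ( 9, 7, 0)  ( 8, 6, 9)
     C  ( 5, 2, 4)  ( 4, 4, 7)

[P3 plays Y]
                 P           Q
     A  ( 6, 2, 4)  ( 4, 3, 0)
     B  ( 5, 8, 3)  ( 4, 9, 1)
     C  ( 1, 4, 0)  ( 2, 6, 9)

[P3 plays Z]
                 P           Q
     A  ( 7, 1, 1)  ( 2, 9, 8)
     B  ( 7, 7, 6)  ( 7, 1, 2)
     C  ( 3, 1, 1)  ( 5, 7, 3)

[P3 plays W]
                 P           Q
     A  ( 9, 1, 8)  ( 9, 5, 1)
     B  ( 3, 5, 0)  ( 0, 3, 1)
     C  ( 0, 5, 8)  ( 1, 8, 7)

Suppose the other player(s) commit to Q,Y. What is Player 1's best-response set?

u_1(A vs Q,Y) = 4
u_1(B vs Q,Y) = 4
u_1(C vs Q,Y) = 2
max payoff 4 at {A,B}

P1 best: {A,B}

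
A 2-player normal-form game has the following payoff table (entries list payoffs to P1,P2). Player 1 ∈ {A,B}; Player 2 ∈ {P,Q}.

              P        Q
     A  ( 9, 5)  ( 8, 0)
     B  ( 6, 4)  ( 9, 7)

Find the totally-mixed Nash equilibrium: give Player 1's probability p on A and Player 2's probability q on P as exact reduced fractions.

P1 indiff ⇒ q·9+(1-q)·8 = q·6+(1-q)·9 ⇒ q(3) = (1-q)(1) ⇒ q = 1/4
P2 indiff ⇒ p·5+(1-p)·4 = p·0+(1-p)·7 ⇒ p(5) = (1-p)(3) ⇒ p = 3/8

p=3/8, q=1/4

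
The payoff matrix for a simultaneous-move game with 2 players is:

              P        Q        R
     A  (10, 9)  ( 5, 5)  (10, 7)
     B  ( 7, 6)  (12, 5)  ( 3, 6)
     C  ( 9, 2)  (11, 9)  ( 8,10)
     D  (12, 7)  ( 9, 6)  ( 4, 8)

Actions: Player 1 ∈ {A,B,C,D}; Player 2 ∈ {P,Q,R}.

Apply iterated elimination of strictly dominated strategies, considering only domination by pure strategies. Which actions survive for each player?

Survivors P1:{A,D} P2:{P,R}

P2 drop Q (R beats it: A:7>5 B:6>5 C:10>9 D:8>6)
P1 drop B (A beats it: P:10>7 R:10>3)
P1 drop C (A beats it: P:10>9 R:10>8)
P1→{A,D} P2→{P,R}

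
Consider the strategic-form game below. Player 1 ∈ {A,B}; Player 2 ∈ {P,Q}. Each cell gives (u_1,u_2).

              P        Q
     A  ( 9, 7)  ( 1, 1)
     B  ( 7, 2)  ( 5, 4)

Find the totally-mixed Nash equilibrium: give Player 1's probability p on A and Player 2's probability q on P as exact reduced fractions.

P1 indiff ⇒ q·9+(1-q)·1 = q·7+(1-q)·5 ⇒ q(2) = (1-q)(4) ⇒ q = 2/3
P2 indiff ⇒ p·7+(1-p)·2 = p·1+(1-p)·4 ⇒ p(6) = (1-p)(2) ⇒ p = 1/4

(p,q) = (1/4, 2/3)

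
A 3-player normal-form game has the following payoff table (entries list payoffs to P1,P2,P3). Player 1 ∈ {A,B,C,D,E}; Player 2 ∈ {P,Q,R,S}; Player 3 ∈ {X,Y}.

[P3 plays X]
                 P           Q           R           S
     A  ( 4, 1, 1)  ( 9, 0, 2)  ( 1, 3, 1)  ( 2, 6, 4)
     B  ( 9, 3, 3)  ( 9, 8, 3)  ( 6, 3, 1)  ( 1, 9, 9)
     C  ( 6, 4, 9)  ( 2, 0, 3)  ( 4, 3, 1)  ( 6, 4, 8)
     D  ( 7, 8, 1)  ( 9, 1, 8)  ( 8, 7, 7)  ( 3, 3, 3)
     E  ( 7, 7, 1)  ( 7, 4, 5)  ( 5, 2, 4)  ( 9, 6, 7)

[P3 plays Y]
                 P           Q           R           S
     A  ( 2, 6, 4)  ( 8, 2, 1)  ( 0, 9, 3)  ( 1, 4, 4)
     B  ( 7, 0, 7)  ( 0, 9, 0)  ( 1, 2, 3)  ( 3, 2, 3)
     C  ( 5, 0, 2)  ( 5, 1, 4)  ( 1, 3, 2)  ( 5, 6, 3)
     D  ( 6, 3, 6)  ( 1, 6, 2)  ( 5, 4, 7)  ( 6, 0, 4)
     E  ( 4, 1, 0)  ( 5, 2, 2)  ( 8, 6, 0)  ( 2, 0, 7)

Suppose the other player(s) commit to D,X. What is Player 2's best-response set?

BR_2 = {P}

u_2(P vs D,X) = 8
u_2(Q vs D,X) = 1
u_2(R vs D,X) = 7
u_2(S vs D,X) = 3
max payoff 8 at {P}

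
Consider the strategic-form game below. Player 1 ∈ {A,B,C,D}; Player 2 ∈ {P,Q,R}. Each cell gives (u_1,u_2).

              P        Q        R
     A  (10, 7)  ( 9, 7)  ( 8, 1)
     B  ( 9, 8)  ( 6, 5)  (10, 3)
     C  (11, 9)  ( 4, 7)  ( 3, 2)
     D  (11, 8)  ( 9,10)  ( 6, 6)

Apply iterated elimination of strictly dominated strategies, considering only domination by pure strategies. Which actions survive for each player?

P2 drop R (P beats it: A:7>1 B:8>3 C:9>2 D:8>6)
P1 drop B (A beats it: P:10>9 Q:9>6)
P1→{A,C,D} P2→{P,Q}

Survivors P1:{A,C,D} P2:{P,Q}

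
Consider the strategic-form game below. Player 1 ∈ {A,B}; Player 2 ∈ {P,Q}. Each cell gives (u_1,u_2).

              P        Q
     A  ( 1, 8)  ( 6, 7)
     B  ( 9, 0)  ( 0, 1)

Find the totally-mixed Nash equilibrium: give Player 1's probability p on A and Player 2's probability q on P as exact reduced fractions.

P1 mixes 1/2 on A; P2 mixes 3/7 on P

P1 indiff ⇒ q·1+(1-q)·6 = q·9+(1-q)·0 ⇒ q(-8) = (1-q)(-6) ⇒ q = 3/7
P2 indiff ⇒ p·8+(1-p)·0 = p·7+(1-p)·1 ⇒ p(1) = (1-p)(1) ⇒ p = 1/2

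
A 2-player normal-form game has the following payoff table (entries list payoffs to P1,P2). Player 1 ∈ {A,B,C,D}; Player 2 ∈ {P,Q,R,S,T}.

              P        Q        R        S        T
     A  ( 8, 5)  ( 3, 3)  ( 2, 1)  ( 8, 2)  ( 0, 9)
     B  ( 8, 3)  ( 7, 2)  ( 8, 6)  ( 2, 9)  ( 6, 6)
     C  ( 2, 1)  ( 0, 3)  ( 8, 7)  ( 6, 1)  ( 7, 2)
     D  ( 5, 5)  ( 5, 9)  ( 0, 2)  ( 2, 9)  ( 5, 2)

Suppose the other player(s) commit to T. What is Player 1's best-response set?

u_1(A vs T) = 0
u_1(B vs T) = 6
u_1(C vs T) = 7
u_1(D vs T) = 5
max payoff 7 at {C}

argmax u_1 = {C}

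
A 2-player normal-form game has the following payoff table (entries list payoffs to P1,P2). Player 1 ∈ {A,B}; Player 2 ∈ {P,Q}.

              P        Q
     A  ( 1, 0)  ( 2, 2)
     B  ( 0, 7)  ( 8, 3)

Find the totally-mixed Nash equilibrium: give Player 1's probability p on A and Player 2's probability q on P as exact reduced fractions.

P1 indiff ⇒ q·1+(1-q)·2 = q·0+(1-q)·8 ⇒ q(1) = (1-q)(6) ⇒ q = 6/7
P2 indiff ⇒ p·0+(1-p)·7 = p·2+(1-p)·3 ⇒ p(-2) = (1-p)(-4) ⇒ p = 2/3

P1 mixes 2/3 on A; P2 mixes 6/7 on P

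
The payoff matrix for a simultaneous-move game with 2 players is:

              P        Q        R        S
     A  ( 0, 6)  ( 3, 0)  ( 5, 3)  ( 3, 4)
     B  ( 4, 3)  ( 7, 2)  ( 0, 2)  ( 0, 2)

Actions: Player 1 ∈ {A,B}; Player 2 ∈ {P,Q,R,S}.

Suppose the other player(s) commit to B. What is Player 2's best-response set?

u_2(P vs B) = 3
u_2(Q vs B) = 2
u_2(R vs B) = 2
u_2(S vs B) = 2
max payoff 3 at {P}

P2 best: {P}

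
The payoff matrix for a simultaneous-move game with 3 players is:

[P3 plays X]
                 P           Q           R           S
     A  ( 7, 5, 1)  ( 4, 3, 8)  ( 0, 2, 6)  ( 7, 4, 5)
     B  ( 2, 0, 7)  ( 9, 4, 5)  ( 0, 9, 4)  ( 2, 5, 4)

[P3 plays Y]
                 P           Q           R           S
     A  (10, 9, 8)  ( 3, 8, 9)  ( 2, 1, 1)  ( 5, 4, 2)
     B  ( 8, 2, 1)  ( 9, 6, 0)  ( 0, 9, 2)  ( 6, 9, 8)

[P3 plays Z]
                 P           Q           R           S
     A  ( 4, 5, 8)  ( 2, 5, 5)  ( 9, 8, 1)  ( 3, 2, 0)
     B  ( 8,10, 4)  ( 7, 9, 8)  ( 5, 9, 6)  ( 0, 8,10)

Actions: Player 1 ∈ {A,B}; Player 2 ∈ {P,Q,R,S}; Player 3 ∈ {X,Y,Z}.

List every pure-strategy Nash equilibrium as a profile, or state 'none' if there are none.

PSNE = {(A,P,Y)}

(A,P,X): not NE [P3→Z gives 8>1]
(A,P,Y): NE
(A,P,Z): not NE [P1→B gives 8>4; P2→R gives 8>5]
(A,Q,X): not NE [P1→B gives 9>4; P2→P gives 5>3; P3→Y gives 9>8]
(A,Q,Y): not NE [P1→B gives 9>3; P2→P gives 9>8]
(A,Q,Z): not NE [P1→B gives 7>2; P2→R gives 8>5; P3→Y gives 9>5]
(A,R,X): not NE [P2→P gives 5>2]
(A,R,Y): not NE [P2→P gives 9>1; P3→X gives 6>1]
(A,R,Z): not NE [P3→X gives 6>1]
(A,S,X): not NE [P2→P gives 5>4]
(A,S,Y): not NE [P1→B gives 6>5; P2→P gives 9>4; P3→X gives 5>2]
(A,S,Z): not NE [P2→R gives 8>2; P3→X gives 5>0]
(B,P,X): not NE [P1→A gives 7>2; P2→R gives 9>0]
(B,P,Y): not NE [P1→A gives 10>8; P2→S gives 9>2; P3→X gives 7>1]
(B,P,Z): not NE [P3→X gives 7>4]
(B,Q,X): not NE [P2→R gives 9>4; P3→Z gives 8>5]
(B,Q,Y): not NE [P2→S gives 9>6; P3→Z gives 8>0]
(B,Q,Z): not NE [P2→P gives 10>9]
(B,R,X): not NE [P3→Z gives 6>4]
(B,R,Y): not NE [P1→A gives 2>0; P3→Z gives 6>2]
(B,R,Z): not NE [P1→A gives 9>5; P2→P gives 10>9]
(B,S,X): not NE [P1→A gives 7>2; P2→R gives 9>5; P3→Z gives 10>4]
(B,S,Y): not NE [P3→Z gives 10>8]
(B,S,Z): not NE [P1→A gives 3>0; P2→P gives 10>8]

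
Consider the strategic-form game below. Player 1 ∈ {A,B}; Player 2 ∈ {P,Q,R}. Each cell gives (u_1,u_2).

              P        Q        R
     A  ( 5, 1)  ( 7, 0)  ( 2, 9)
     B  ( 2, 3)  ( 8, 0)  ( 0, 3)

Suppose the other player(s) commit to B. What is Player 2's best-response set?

u_2(P vs B) = 3
u_2(Q vs B) = 0
u_2(R vs B) = 3
max payoff 3 at {P,R}

BR_2 = {P,R}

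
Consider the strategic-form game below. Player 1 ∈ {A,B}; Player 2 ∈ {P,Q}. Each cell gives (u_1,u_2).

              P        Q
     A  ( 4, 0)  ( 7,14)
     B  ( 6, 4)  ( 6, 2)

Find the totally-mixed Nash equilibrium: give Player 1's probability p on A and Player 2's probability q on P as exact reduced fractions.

p=1/8, q=1/3

P1 indiff ⇒ q·4+(1-q)·7 = q·6+(1-q)·6 ⇒ q(-2) = (1-q)(-1) ⇒ q = 1/3
P2 indiff ⇒ p·0+(1-p)·4 = p·14+(1-p)·2 ⇒ p(-14) = (1-p)(-2) ⇒ p = 1/8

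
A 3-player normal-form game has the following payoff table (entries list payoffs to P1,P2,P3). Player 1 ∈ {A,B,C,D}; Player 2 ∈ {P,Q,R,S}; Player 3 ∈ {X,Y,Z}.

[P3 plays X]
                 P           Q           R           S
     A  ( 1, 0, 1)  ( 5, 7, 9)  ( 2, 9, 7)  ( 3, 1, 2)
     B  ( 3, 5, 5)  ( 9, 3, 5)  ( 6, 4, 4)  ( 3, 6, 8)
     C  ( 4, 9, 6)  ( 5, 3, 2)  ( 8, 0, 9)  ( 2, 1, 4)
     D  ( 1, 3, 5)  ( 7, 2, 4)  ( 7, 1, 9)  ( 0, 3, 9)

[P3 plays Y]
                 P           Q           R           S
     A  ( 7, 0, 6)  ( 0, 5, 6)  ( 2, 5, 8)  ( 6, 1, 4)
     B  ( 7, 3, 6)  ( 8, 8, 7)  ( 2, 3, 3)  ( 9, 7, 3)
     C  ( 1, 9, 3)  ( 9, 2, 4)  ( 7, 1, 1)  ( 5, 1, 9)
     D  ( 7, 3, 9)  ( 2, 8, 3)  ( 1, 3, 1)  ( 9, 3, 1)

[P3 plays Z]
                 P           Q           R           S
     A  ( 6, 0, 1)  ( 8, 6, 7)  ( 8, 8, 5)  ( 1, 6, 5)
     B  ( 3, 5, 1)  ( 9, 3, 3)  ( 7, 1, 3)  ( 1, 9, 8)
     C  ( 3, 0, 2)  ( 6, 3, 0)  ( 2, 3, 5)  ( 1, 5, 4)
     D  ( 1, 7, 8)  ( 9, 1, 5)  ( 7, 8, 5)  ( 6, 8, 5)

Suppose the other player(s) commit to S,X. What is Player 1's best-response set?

u_1(A vs S,X) = 3
u_1(B vs S,X) = 3
u_1(C vs S,X) = 2
u_1(D vs S,X) = 0
max payoff 3 at {A,B}

argmax u_1 = {A,B}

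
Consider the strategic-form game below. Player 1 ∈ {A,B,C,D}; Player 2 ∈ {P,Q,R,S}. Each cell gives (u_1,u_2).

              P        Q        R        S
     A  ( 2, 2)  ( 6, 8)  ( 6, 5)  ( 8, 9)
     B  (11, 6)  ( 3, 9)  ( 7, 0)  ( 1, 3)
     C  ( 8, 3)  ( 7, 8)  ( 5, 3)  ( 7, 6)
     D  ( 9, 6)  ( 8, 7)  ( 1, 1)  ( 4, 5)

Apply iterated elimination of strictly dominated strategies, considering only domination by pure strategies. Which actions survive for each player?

IESDS → P1:{A,C,D} P2:{Q,S}

P2 drop P (Q beats it: A:8>2 B:9>6 C:8>3 D:7>6)
P2 drop R (Q beats it: A:8>5 B:9>0 C:8>3 D:7>1)
P1 drop B (A beats it: Q:6>3 S:8>1)
P1→{A,C,D} P2→{Q,S}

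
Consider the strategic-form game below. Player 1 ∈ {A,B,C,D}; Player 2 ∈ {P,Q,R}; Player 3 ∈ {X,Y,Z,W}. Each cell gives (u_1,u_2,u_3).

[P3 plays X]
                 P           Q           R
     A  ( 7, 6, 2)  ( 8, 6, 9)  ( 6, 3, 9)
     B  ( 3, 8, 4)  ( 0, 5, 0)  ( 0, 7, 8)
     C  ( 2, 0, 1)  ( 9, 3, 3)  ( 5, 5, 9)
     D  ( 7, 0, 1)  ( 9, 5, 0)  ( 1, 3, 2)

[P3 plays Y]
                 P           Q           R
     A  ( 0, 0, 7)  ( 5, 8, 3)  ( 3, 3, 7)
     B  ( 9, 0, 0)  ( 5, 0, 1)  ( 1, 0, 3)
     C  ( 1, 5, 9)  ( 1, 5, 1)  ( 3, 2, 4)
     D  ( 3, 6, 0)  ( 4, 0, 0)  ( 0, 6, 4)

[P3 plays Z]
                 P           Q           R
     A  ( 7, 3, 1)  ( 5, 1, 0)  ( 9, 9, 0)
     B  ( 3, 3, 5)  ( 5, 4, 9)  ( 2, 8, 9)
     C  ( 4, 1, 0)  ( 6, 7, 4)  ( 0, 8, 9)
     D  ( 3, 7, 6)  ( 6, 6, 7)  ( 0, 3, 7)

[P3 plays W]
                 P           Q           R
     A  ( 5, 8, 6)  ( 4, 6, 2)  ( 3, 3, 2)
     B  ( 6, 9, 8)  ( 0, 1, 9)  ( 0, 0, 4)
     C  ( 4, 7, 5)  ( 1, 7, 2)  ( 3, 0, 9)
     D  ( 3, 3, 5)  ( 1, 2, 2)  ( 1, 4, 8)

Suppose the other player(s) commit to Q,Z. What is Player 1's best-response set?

u_1(A vs Q,Z) = 5
u_1(B vs Q,Z) = 5
u_1(C vs Q,Z) = 6
u_1(D vs Q,Z) = 6
max payoff 6 at {C,D}

P1 best: {C,D}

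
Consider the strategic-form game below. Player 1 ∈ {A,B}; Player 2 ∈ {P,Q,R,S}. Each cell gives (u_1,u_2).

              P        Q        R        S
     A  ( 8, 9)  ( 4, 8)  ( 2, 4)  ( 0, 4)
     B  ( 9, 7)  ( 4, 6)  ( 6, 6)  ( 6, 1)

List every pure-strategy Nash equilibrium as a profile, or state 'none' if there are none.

(A,P): not NE [P1→B gives 9>8]
(A,Q): not NE [P2→P gives 9>8]
(A,R): not NE [P1→B gives 6>2; P2→P gives 9>4]
(A,S): not NE [P1→B gives 6>0; P2→P gives 9>4]
(B,P): NE
(B,Q): not NE [P2→P gives 7>6]
(B,R): not NE [P2→P gives 7>6]
(B,S): not NE [P2→P gives 7>1]

NE set: (B,P)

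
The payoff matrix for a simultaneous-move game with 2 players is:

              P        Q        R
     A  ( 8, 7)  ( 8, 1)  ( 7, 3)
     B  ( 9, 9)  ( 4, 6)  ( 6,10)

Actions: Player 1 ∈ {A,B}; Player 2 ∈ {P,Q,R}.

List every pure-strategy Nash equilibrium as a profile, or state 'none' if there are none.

(A,P): not NE [P1→B gives 9>8]
(A,Q): not NE [P2→P gives 7>1]
(A,R): not NE [P2→P gives 7>3]
(B,P): not NE [P2→R gives 10>9]
(B,Q): not NE [P1→A gives 8>4; P2→R gives 10>6]
(B,R): not NE [P1→A gives 7>6]

PSNE: ∅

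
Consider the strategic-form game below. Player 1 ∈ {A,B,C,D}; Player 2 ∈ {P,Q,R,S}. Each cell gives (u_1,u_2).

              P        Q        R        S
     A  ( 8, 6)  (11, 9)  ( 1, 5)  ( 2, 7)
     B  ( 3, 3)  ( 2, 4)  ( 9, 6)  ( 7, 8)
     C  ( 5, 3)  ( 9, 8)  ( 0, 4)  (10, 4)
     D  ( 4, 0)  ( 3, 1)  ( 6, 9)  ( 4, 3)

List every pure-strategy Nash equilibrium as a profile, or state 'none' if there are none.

(A,P): not NE [P2→Q gives 9>6]
(A,Q): NE
(A,R): not NE [P1→B gives 9>1; P2→Q gives 9>5]
(A,S): not NE [P1→C gives 10>2; P2→Q gives 9>7]
(B,P): not NE [P1→A gives 8>3; P2→S gives 8>3]
(B,Q): not NE [P1→A gives 11>2; P2→S gives 8>4]
(B,R): not NE [P2→S gives 8>6]
(B,S): not NE [P1→C gives 10>7]
(C,P): not NE [P1→A gives 8>5; P2→Q gives 8>3]
(C,Q): not NE [P1→A gives 11>9]
(C,R): not NE [P1→B gives 9>0; P2→Q gives 8>4]
(C,S): not NE [P2→Q gives 8>4]
(D,P): not NE [P1→A gives 8>4; P2→R gives 9>0]
(D,Q): not NE [P1→A gives 11>3; P2→R gives 9>1]
(D,R): not NE [P1→B gives 9>6]
(D,S): not NE [P1→C gives 10>4; P2→R gives 9>3]

Nash profiles: (A,Q)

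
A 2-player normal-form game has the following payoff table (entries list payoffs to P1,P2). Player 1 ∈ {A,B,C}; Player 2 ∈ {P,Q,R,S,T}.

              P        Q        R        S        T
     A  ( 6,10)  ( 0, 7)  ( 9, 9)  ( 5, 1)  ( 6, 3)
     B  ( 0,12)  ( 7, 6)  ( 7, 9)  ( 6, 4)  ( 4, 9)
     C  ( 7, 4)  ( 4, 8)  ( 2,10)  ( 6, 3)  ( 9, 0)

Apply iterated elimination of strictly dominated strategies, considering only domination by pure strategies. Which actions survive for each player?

P2 drop Q (R beats it: A:9>7 B:9>6 C:10>8)
P2 drop S (P beats it: A:10>1 B:12>4 C:4>3)
P1 drop B (A beats it: P:6>0 R:9>7 T:6>4)
P2 drop T (P beats it: A:10>3 C:4>0)
P1→{A,C} P2→{P,R}

Remaining: P1:{A,C} P2:{P,R}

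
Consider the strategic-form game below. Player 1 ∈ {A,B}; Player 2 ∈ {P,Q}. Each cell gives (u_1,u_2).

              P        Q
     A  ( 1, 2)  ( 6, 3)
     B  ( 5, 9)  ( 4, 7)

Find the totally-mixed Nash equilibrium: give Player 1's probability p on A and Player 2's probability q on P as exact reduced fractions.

(p,q) = (2/3, 1/3)

P1 indiff ⇒ q·1+(1-q)·6 = q·5+(1-q)·4 ⇒ q(-4) = (1-q)(-2) ⇒ q = 1/3
P2 indiff ⇒ p·2+(1-p)·9 = p·3+(1-p)·7 ⇒ p(-1) = (1-p)(-2) ⇒ p = 2/3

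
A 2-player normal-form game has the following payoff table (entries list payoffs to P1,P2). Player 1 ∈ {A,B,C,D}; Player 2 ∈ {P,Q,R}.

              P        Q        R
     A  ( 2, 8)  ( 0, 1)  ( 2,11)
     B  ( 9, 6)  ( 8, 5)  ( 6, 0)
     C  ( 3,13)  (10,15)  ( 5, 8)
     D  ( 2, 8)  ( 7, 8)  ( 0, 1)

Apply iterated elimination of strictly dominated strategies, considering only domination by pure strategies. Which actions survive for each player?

IESDS → P1:{B,C} P2:{P,Q}

P1 drop A (B beats it: P:9>2 Q:8>0 R:6>2)
P1 drop D (B beats it: P:9>2 Q:8>7 R:6>0)
P2 drop R (P beats it: B:6>0 C:13>8)
P1→{B,C} P2→{P,Q}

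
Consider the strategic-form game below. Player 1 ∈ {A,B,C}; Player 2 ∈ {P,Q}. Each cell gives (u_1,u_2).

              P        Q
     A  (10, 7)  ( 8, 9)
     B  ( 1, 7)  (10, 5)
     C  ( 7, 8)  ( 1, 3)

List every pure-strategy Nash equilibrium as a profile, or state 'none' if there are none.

No pure NE.

(A,P): not NE [P2→Q gives 9>7]
(A,Q): not NE [P1→B gives 10>8]
(B,P): not NE [P1→A gives 10>1]
(B,Q): not NE [P2→P gives 7>5]
(C,P): not NE [P1→A gives 10>7]
(C,Q): not NE [P1→B gives 10>1; P2→P gives 8>3]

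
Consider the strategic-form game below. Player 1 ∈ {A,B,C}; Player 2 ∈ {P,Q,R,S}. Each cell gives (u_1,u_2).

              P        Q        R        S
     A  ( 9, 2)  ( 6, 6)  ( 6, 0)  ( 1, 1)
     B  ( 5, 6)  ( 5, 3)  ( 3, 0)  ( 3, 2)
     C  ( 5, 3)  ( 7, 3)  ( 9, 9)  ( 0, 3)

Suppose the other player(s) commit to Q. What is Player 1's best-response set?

u_1(A vs Q) = 6
u_1(B vs Q) = 5
u_1(C vs Q) = 7
max payoff 7 at {C}

P1 best: {C}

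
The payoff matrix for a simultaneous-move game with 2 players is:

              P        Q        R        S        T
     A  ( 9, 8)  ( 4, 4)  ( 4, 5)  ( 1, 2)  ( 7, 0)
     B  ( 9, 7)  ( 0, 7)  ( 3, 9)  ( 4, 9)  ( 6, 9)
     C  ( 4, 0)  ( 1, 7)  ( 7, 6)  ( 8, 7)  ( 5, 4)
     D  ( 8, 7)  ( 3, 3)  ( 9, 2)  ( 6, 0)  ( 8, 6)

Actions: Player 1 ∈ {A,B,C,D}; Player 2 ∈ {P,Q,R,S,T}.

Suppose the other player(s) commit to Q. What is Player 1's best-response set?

u_1(A vs Q) = 4
u_1(B vs Q) = 0
u_1(C vs Q) = 1
u_1(D vs Q) = 3
max payoff 4 at {A}

P1 best: {A}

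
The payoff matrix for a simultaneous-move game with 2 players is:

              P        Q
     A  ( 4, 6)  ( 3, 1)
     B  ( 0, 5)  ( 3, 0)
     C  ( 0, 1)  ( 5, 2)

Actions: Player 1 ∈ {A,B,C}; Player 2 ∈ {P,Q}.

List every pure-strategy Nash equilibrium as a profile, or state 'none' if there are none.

Nash profiles: (A,P), (C,Q)

(A,P): NE
(A,Q): not NE [P1→C gives 5>3; P2→P gives 6>1]
(B,P): not NE [P1→A gives 4>0]
(B,Q): not NE [P1→C gives 5>3; P2→P gives 5>0]
(C,P): not NE [P1→A gives 4>0; P2→Q gives 2>1]
(C,Q): NE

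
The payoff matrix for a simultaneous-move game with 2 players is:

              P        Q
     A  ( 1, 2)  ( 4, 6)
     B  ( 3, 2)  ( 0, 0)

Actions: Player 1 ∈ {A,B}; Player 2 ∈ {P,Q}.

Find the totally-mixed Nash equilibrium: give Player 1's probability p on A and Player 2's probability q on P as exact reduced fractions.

P1 indiff ⇒ q·1+(1-q)·4 = q·3+(1-q)·0 ⇒ q(-2) = (1-q)(-4) ⇒ q = 2/3
P2 indiff ⇒ p·2+(1-p)·2 = p·6+(1-p)·0 ⇒ p(-4) = (1-p)(-2) ⇒ p = 1/3

p=1/3, q=2/3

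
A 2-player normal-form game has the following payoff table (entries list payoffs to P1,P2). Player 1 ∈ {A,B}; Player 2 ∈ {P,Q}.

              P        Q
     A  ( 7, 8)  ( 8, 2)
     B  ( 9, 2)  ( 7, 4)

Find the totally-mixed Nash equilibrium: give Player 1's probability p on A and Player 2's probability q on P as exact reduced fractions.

P1 indiff ⇒ q·7+(1-q)·8 = q·9+(1-q)·7 ⇒ q(-2) = (1-q)(-1) ⇒ q = 1/3
P2 indiff ⇒ p·8+(1-p)·2 = p·2+(1-p)·4 ⇒ p(6) = (1-p)(2) ⇒ p = 1/4

P1 mixes 1/4 on A; P2 mixes 1/3 on P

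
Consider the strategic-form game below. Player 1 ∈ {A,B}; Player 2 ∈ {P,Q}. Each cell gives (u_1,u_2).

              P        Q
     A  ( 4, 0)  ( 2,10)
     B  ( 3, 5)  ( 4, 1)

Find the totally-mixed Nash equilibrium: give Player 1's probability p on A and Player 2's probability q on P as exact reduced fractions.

P1 indiff ⇒ q·4+(1-q)·2 = q·3+(1-q)·4 ⇒ q(1) = (1-q)(2) ⇒ q = 2/3
P2 indiff ⇒ p·0+(1-p)·5 = p·10+(1-p)·1 ⇒ p(-10) = (1-p)(-4) ⇒ p = 2/7

(p,q) = (2/7, 2/3)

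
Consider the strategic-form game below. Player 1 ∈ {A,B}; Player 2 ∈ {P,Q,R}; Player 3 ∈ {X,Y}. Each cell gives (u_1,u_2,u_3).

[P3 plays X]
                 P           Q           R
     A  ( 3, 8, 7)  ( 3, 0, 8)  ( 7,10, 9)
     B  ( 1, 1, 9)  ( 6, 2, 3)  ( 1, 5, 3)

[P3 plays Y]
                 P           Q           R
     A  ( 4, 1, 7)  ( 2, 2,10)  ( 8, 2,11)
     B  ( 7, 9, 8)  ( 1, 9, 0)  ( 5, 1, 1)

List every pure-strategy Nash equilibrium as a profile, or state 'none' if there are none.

(A,P,X): not NE [P2→R gives 10>8]
(A,P,Y): not NE [P1→B gives 7>4; P2→R gives 2>1]
(A,Q,X): not NE [P1→B gives 6>3; P2→R gives 10>0; P3→Y gives 10>8]
(A,Q,Y): NE
(A,R,X): not NE [P3→Y gives 11>9]
(A,R,Y): NE
(B,P,X): not NE [P1→A gives 3>1; P2→R gives 5>1]
(B,P,Y): not NE [P3→X gives 9>8]
(B,Q,X): not NE [P2→R gives 5>2]
(B,Q,Y): not NE [P1→A gives 2>1; P3→X gives 3>0]
(B,R,X): not NE [P1→A gives 7>1]
(B,R,Y): not NE [P1→A gives 8>5; P2→Q gives 9>1; P3→X gives 3>1]

PSNE = {(A,Q,Y), (A,R,Y)}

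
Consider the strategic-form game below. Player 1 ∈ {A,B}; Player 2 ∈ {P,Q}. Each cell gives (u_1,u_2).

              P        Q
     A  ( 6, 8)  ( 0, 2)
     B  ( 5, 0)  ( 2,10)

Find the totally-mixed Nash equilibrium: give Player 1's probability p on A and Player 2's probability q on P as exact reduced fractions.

P1 mixes 5/8 on A; P2 mixes 2/3 on P

P1 indiff ⇒ q·6+(1-q)·0 = q·5+(1-q)·2 ⇒ q(1) = (1-q)(2) ⇒ q = 2/3
P2 indiff ⇒ p·8+(1-p)·0 = p·2+(1-p)·10 ⇒ p(6) = (1-p)(10) ⇒ p = 5/8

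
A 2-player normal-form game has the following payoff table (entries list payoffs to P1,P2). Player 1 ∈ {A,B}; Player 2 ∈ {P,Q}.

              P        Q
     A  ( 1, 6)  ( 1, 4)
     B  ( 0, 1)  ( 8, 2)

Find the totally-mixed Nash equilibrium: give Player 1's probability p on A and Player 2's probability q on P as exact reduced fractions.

P1 indiff ⇒ q·1+(1-q)·1 = q·0+(1-q)·8 ⇒ q(1) = (1-q)(7) ⇒ q = 7/8
P2 indiff ⇒ p·6+(1-p)·1 = p·4+(1-p)·2 ⇒ p(2) = (1-p)(1) ⇒ p = 1/3

p=1/3, q=7/8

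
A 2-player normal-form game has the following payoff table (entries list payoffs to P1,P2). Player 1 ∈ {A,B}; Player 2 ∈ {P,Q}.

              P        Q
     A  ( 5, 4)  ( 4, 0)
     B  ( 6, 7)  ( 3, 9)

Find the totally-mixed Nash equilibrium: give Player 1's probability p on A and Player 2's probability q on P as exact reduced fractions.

p=1/3, q=1/2

P1 indiff ⇒ q·5+(1-q)·4 = q·6+(1-q)·3 ⇒ q(-1) = (1-q)(-1) ⇒ q = 1/2
P2 indiff ⇒ p·4+(1-p)·7 = p·0+(1-p)·9 ⇒ p(4) = (1-p)(2) ⇒ p = 1/3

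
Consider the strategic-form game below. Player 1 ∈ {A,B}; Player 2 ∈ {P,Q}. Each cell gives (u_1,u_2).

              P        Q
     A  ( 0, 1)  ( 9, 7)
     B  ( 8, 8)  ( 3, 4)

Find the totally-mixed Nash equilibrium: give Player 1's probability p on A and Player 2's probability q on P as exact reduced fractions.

p=2/5, q=3/7

P1 indiff ⇒ q·0+(1-q)·9 = q·8+(1-q)·3 ⇒ q(-8) = (1-q)(-6) ⇒ q = 3/7
P2 indiff ⇒ p·1+(1-p)·8 = p·7+(1-p)·4 ⇒ p(-6) = (1-p)(-4) ⇒ p = 2/5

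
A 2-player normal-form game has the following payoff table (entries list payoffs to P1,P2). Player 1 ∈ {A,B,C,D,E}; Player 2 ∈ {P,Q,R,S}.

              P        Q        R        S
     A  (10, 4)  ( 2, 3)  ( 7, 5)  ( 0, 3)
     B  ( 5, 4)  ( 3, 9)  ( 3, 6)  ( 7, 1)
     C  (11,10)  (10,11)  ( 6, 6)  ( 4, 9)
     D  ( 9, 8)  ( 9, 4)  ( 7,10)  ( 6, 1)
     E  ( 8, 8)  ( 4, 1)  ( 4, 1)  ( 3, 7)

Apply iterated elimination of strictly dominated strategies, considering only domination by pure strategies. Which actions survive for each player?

P1 drop E (C beats it: P:11>8 Q:10>4 R:6>4 S:4>3)
P2 drop S (P beats it: A:4>3 B:4>1 C:10>9 D:8>1)
P1 drop B (C beats it: P:11>5 Q:10>3 R:6>3)
P1→{A,C,D} P2→{P,Q,R}

IESDS → P1:{A,C,D} P2:{P,Q,R}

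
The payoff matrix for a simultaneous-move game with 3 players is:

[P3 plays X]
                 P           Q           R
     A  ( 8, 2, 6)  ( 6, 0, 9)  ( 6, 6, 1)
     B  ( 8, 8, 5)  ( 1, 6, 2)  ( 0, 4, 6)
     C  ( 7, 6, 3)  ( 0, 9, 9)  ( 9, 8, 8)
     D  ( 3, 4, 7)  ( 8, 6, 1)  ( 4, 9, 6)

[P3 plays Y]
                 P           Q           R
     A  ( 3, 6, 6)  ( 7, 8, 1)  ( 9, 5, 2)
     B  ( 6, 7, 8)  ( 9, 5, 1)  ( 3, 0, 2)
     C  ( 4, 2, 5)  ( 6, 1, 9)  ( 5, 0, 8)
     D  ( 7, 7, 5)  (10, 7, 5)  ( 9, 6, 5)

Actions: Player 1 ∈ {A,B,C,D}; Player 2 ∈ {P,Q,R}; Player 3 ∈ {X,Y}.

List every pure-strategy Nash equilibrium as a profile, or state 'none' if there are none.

(A,P,X): not NE [P2→R gives 6>2]
(A,P,Y): not NE [P1→D gives 7>3; P2→Q gives 8>6]
(A,Q,X): not NE [P1→D gives 8>6; P2→R gives 6>0]
(A,Q,Y): not NE [P1→D gives 10>7; P3→X gives 9>1]
(A,R,X): not NE [P1→C gives 9>6; P3→Y gives 2>1]
(A,R,Y): not NE [P2→Q gives 8>5]
(B,P,X): not NE [P3→Y gives 8>5]
(B,P,Y): not NE [P1→D gives 7>6]
(B,Q,X): not NE [P1→D gives 8>1; P2→P gives 8>6]
(B,Q,Y): not NE [P1→D gives 10>9; P2→P gives 7>5; P3→X gives 2>1]
(B,R,X): not NE [P1→C gives 9>0; P2→P gives 8>4]
(B,R,Y): not NE [P1→D gives 9>3; P2→P gives 7>0; P3→X gives 6>2]
(C,P,X): not NE [P1→B gives 8>7; P2→Q gives 9>6; P3→Y gives 5>3]
(C,P,Y): not NE [P1→D gives 7>4]
(C,Q,X): not NE [P1→D gives 8>0]
(C,Q,Y): not NE [P1→D gives 10>6; P2→P gives 2>1]
(C,R,X): not NE [P2→Q gives 9>8]
(C,R,Y): not NE [P1→D gives 9>5; P2→P gives 2>0]
(D,P,X): not NE [P1→B gives 8>3; P2→R gives 9>4]
(D,P,Y): not NE [P3→X gives 7>5]
(D,Q,X): not NE [P2→R gives 9>6; P3→Y gives 5>1]
(D,Q,Y): NE
(D,R,X): not NE [P1→C gives 9>4]
(D,R,Y): not NE [P2→Q gives 7>6; P3→X gives 6>5]

PSNE = {(D,Q,Y)}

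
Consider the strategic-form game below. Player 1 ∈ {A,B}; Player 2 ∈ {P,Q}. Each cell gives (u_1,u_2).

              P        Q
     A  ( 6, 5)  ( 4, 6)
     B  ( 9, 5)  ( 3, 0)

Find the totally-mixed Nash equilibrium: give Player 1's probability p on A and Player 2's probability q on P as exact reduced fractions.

p=5/6, q=1/4

P1 indiff ⇒ q·6+(1-q)·4 = q·9+(1-q)·3 ⇒ q(-3) = (1-q)(-1) ⇒ q = 1/4
P2 indiff ⇒ p·5+(1-p)·5 = p·6+(1-p)·0 ⇒ p(-1) = (1-p)(-5) ⇒ p = 5/6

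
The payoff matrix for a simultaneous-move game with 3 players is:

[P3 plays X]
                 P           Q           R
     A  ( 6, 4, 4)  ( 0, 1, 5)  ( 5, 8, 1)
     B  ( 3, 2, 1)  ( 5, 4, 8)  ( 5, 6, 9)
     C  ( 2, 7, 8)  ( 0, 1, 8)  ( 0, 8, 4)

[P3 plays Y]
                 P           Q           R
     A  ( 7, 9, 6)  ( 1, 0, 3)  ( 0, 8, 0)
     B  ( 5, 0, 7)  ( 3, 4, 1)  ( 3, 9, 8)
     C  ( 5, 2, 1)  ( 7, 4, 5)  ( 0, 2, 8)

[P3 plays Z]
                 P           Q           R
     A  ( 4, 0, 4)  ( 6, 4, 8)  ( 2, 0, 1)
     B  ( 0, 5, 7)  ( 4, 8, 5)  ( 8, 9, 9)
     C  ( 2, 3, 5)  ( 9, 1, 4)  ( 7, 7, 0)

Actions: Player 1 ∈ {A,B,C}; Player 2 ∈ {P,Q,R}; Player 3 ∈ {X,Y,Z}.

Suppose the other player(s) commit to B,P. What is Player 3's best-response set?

BR_3 = {Y,Z}

u_3(X vs B,P) = 1
u_3(Y vs B,P) = 7
u_3(Z vs B,P) = 7
max payoff 7 at {Y,Z}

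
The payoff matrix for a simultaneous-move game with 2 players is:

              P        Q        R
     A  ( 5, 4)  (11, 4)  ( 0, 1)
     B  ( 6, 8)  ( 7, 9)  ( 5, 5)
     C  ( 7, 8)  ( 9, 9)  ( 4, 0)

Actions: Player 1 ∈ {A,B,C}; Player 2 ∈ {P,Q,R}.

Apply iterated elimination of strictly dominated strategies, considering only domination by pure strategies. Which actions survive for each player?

IESDS → P1:{A,C} P2:{P,Q}

P2 drop R (P beats it: A:4>1 B:8>5 C:8>0)
P1 drop B (C beats it: P:7>6 Q:9>7)
P1→{A,C} P2→{P,Q}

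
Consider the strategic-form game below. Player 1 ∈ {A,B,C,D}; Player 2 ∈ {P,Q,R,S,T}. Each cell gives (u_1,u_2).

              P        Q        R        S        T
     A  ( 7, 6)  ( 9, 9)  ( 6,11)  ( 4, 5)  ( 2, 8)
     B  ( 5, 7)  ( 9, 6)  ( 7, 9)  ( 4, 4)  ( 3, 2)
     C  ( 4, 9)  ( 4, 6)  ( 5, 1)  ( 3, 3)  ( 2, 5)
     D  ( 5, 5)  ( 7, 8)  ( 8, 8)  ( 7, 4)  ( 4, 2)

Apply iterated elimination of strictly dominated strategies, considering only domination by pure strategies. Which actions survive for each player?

Survivors P1:{A,B,D} P2:{Q,R}

P1 drop C (B beats it: P:5>4 Q:9>4 R:7>5 S:4>3 T:3>2)
P2 drop P (R beats it: A:11>6 B:9>7 D:8>5)
P2 drop S (Q beats it: A:9>5 B:6>4 D:8>4)
P2 drop T (Q beats it: A:9>8 B:6>2 D:8>2)
P1→{A,B,D} P2→{Q,R}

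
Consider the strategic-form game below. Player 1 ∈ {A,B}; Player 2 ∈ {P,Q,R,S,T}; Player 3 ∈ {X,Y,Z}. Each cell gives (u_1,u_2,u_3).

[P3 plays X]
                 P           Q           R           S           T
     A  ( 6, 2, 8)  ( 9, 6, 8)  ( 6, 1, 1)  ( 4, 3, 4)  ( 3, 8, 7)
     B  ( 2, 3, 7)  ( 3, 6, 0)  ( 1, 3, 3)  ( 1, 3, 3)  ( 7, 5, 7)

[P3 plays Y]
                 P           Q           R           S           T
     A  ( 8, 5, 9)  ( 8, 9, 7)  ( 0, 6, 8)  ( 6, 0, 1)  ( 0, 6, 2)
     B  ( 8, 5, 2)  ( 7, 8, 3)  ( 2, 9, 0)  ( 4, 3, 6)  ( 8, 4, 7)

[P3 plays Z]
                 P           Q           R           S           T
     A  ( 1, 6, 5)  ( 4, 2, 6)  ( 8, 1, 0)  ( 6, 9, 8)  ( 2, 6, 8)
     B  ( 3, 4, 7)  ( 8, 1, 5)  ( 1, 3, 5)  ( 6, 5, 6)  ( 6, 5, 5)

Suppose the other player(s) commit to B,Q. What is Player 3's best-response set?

u_3(X vs B,Q) = 0
u_3(Y vs B,Q) = 3
u_3(Z vs B,Q) = 5
max payoff 5 at {Z}

argmax u_3 = {Z}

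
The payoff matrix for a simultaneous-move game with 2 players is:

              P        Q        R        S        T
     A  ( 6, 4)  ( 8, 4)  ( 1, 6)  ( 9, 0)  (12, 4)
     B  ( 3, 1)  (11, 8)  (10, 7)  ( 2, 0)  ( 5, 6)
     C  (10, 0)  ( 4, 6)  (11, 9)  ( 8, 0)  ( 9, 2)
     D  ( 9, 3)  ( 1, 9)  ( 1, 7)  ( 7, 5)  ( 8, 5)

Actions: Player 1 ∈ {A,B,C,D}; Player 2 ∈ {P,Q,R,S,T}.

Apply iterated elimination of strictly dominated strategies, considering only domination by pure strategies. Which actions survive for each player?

Survivors P1:{B,C} P2:{Q,R}

P1 drop D (C beats it: P:10>9 Q:4>1 R:11>1 S:8>7 T:9>8)
P2 drop P (R beats it: A:6>4 B:7>1 C:9>0)
P2 drop S (Q beats it: A:4>0 B:8>0 C:6>0)
P2 drop T (R beats it: A:6>4 B:7>6 C:9>2)
P1 drop A (B beats it: Q:11>8 R:10>1)
P1→{B,C} P2→{Q,R}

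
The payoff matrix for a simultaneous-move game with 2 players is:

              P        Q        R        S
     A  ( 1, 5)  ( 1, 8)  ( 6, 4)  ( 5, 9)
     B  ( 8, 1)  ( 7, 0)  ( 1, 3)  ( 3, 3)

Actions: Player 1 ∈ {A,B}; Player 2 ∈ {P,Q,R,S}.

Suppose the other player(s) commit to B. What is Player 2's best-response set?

argmax u_2 = {R,S}

u_2(P vs B) = 1
u_2(Q vs B) = 0
u_2(R vs B) = 3
u_2(S vs B) = 3
max payoff 3 at {R,S}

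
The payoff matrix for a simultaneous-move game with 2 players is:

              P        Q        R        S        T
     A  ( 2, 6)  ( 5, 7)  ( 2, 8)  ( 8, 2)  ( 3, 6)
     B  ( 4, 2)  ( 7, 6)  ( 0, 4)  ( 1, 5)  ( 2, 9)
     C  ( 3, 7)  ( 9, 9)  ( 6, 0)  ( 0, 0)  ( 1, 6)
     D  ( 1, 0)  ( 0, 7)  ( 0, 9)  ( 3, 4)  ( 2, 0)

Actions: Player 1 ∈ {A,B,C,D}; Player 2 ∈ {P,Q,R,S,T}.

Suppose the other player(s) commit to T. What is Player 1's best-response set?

u_1(A vs T) = 3
u_1(B vs T) = 2
u_1(C vs T) = 1
u_1(D vs T) = 2
max payoff 3 at {A}

argmax u_1 = {A}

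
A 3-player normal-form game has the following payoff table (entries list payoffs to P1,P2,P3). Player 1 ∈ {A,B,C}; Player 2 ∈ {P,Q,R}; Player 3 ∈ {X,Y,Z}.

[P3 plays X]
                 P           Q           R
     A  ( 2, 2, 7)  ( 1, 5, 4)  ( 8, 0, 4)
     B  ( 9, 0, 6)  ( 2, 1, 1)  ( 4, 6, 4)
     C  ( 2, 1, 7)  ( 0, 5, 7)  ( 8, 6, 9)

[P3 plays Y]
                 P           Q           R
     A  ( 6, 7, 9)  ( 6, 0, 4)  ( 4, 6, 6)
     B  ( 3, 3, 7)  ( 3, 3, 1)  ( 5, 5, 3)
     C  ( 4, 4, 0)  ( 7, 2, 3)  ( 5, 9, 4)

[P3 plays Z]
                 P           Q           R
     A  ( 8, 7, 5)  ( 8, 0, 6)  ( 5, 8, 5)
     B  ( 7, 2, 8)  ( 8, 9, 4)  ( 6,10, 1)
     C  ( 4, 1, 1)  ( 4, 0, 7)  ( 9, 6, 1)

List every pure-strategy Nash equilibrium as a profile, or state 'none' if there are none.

PSNE = {(A,P,Y), (C,R,X)}

(A,P,X): not NE [P1→B gives 9>2; P2→Q gives 5>2; P3→Y gives 9>7]
(A,P,Y): NE
(A,P,Z): not NE [P2→R gives 8>7; P3→Y gives 9>5]
(A,Q,X): not NE [P1→B gives 2>1; P3→Z gives 6>4]
(A,Q,Y): not NE [P1→C gives 7>6; P2→P gives 7>0; P3→Z gives 6>4]
(A,Q,Z): not NE [P2→R gives 8>0]
(A,R,X): not NE [P2→Q gives 5>0; P3→Y gives 6>4]
(A,R,Y): not NE [P1→C gives 5>4; P2→P gives 7>6]
(A,R,Z): not NE [P1→C gives 9>5; P3→Y gives 6>5]
(B,P,X): not NE [P2→R gives 6>0; P3→Z gives 8>6]
(B,P,Y): not NE [P1→A gives 6>3; P2→R gives 5>3; P3→Z gives 8>7]
(B,P,Z): not NE [P1→A gives 8>7; P2→R gives 10>2]
(B,Q,X): not NE [P2→R gives 6>1; P3→Z gives 4>1]
(B,Q,Y): not NE [P1→C gives 7>3; P2→R gives 5>3; P3→Z gives 4>1]
(B,Q,Z): not NE [P2→R gives 10>9]
(B,R,X): not NE [P1→C gives 8>4]
(B,R,Y): not NE [P3→X gives 4>3]
(B,R,Z): not NE [P1→C gives 9>6; P3→X gives 4>1]
(C,P,X): not NE [P1→B gives 9>2; P2→R gives 6>1]
(C,P,Y): not NE [P1→A gives 6>4; P2→R gives 9>4; P3→X gives 7>0]
(C,P,Z): not NE [P1→A gives 8>4; P2→R gives 6>1; P3→X gives 7>1]
(C,Q,X): not NE [P1→B gives 2>0; P2→R gives 6>5]
(C,Q,Y): not NE [P2→R gives 9>2; P3→Z gives 7>3]
(C,Q,Z): not NE [P1→B gives 8>4; P2→R gives 6>0]
(C,R,X): NE
(C,R,Y): not NE [P3→X gives 9>4]
(C,R,Z): not NE [P3→X gives 9>1]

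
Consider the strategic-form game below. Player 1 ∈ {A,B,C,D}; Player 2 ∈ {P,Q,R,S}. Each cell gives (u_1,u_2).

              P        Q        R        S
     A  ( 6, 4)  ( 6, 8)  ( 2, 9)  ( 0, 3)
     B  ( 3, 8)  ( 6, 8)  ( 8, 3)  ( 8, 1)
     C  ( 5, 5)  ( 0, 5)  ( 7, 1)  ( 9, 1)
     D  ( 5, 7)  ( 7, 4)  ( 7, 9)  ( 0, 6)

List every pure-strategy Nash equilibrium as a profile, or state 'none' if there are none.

(A,P): not NE [P2→R gives 9>4]
(A,Q): not NE [P1→D gives 7>6; P2→R gives 9>8]
(A,R): not NE [P1→B gives 8>2]
(A,S): not NE [P1→C gives 9>0; P2→R gives 9>3]
(B,P): not NE [P1→A gives 6>3]
(B,Q): not NE [P1→D gives 7>6]
(B,R): not NE [P2→Q gives 8>3]
(B,S): not NE [P1→C gives 9>8; P2→Q gives 8>1]
(C,P): not NE [P1→A gives 6>5]
(C,Q): not NE [P1→D gives 7>0]
(C,R): not NE [P1→B gives 8>7; P2→Q gives 5>1]
(C,S): not NE [P2→Q gives 5>1]
(D,P): not NE [P1→A gives 6>5; P2→R gives 9>7]
(D,Q): not NE [P2→R gives 9>4]
(D,R): not NE [P1→B gives 8>7]
(D,S): not NE [P1→C gives 9>0; P2→R gives 9>6]

PSNE: ∅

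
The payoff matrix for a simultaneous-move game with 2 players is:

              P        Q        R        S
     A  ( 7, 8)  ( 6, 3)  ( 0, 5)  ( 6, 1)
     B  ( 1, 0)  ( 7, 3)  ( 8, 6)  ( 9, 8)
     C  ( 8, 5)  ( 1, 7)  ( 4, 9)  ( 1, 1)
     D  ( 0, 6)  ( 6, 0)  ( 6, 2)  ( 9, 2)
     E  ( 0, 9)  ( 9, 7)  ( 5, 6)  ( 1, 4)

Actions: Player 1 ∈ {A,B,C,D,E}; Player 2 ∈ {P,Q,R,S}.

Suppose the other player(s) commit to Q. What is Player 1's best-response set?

u_1(A vs Q) = 6
u_1(B vs Q) = 7
u_1(C vs Q) = 1
u_1(D vs Q) = 6
u_1(E vs Q) = 9
max payoff 9 at {E}

argmax u_1 = {E}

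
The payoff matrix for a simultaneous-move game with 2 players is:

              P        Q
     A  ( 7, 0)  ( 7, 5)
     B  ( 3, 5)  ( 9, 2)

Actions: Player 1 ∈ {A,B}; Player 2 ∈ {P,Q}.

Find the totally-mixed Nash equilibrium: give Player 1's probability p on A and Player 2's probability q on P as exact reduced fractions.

p=3/8, q=1/3

P1 indiff ⇒ q·7+(1-q)·7 = q·3+(1-q)·9 ⇒ q(4) = (1-q)(2) ⇒ q = 1/3
P2 indiff ⇒ p·0+(1-p)·5 = p·5+(1-p)·2 ⇒ p(-5) = (1-p)(-3) ⇒ p = 3/8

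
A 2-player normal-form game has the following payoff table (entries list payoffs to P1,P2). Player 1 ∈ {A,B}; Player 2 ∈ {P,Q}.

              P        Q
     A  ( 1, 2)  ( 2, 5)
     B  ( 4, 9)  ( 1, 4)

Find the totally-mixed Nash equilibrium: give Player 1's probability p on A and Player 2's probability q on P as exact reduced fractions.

P1 indiff ⇒ q·1+(1-q)·2 = q·4+(1-q)·1 ⇒ q(-3) = (1-q)(-1) ⇒ q = 1/4
P2 indiff ⇒ p·2+(1-p)·9 = p·5+(1-p)·4 ⇒ p(-3) = (1-p)(-5) ⇒ p = 5/8

(p,q) = (5/8, 1/4)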